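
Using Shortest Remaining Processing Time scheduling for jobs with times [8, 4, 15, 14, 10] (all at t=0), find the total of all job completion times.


Since all jobs arrive at t=0, SRPT equals SPT ordering.
SPT order: [4, 8, 10, 14, 15]
Completion times:
  Job 1: p=4, C=4
  Job 2: p=8, C=12
  Job 3: p=10, C=22
  Job 4: p=14, C=36
  Job 5: p=15, C=51
Total completion time = 4 + 12 + 22 + 36 + 51 = 125

125


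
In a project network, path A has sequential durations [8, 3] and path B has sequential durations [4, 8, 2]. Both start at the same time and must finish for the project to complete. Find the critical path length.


Path A total = 8 + 3 = 11
Path B total = 4 + 8 + 2 = 14
Critical path = longest path = max(11, 14) = 14

14


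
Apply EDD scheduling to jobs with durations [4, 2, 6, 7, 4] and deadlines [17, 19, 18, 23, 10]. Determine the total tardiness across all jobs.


Sort by due date (EDD order): [(4, 10), (4, 17), (6, 18), (2, 19), (7, 23)]
Compute completion times and tardiness:
  Job 1: p=4, d=10, C=4, tardiness=max(0,4-10)=0
  Job 2: p=4, d=17, C=8, tardiness=max(0,8-17)=0
  Job 3: p=6, d=18, C=14, tardiness=max(0,14-18)=0
  Job 4: p=2, d=19, C=16, tardiness=max(0,16-19)=0
  Job 5: p=7, d=23, C=23, tardiness=max(0,23-23)=0
Total tardiness = 0

0


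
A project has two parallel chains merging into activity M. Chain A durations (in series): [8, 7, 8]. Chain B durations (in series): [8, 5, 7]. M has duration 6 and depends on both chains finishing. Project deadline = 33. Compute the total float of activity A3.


Forward pass: ES(A3) = sum of predecessors on chain A = 15
EF = ES + duration = 15 + 8 = 23
Backward pass: LF(M) = deadline = 33; LS(M) = 33 - 6 = 27
LF(A3) = LS(M) - sum(successors on chain A) = 27 - 0 = 27
LS = LF - duration = 27 - 8 = 19
Total float = LS - ES = 19 - 15 = 4

4


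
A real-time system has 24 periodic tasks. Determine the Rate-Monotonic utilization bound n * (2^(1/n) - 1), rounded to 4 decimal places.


Compute 2^(1/24) = 1.0293022366
Subtract 1: 1.0293022366 - 1 = 0.0293022366
Multiply by n: 24 * 0.0293022366 = 0.7032536784
Round to 4 dp: 0.7033

0.7033


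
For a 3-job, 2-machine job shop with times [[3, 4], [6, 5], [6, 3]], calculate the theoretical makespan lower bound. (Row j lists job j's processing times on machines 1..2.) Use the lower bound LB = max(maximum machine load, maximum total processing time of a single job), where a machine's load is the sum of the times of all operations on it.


Machine loads:
  Machine 1: 3 + 6 + 6 = 15
  Machine 2: 4 + 5 + 3 = 12
Max machine load = 15
Job totals:
  Job 1: 7
  Job 2: 11
  Job 3: 9
Max job total = 11
Lower bound = max(15, 11) = 15

15


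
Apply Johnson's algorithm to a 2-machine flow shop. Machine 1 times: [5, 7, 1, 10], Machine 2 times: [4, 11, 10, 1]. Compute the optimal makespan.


Apply Johnson's rule:
  Group 1 (a <= b): [(3, 1, 10), (2, 7, 11)]
  Group 2 (a > b): [(1, 5, 4), (4, 10, 1)]
Optimal job order: [3, 2, 1, 4]
Schedule:
  Job 3: M1 done at 1, M2 done at 11
  Job 2: M1 done at 8, M2 done at 22
  Job 1: M1 done at 13, M2 done at 26
  Job 4: M1 done at 23, M2 done at 27
Makespan = 27

27


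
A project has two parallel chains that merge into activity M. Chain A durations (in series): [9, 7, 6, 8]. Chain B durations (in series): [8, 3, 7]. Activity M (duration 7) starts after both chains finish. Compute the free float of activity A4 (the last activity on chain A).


ES(A4) = sum of predecessors on chain A = 22
EF(A4) = ES + duration = 22 + 8 = 30
Successor of A4 is M. ES(M) = max(sum(A), sum(B)) = max(30, 18) = 30
Free float = ES(successor) - EF(current) = 30 - 30 = 0

0


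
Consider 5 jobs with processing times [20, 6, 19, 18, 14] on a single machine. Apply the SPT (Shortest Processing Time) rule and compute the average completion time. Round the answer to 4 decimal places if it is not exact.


Sort jobs by processing time (SPT order): [6, 14, 18, 19, 20]
Compute completion times sequentially:
  Job 1: processing = 6, completes at 6
  Job 2: processing = 14, completes at 20
  Job 3: processing = 18, completes at 38
  Job 4: processing = 19, completes at 57
  Job 5: processing = 20, completes at 77
Sum of completion times = 198
Average completion time = 198/5 = 39.6

39.6


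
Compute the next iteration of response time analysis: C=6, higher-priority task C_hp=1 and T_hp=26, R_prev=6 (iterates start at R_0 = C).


R_next = C + ceil(R_prev / T_hp) * C_hp
ceil(6 / 26) = ceil(0.2308) = 1
Interference = 1 * 1 = 1
R_next = 6 + 1 = 7

7


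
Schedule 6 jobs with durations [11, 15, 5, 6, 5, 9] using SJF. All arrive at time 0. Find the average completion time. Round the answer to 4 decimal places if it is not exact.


SJF order (ascending): [5, 5, 6, 9, 11, 15]
Completion times:
  Job 1: burst=5, C=5
  Job 2: burst=5, C=10
  Job 3: burst=6, C=16
  Job 4: burst=9, C=25
  Job 5: burst=11, C=36
  Job 6: burst=15, C=51
Average completion = 143/6 = 23.8333

23.8333


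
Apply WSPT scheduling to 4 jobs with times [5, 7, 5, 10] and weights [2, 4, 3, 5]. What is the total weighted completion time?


Compute p/w ratios and sort ascending (WSPT): [(5, 3), (7, 4), (10, 5), (5, 2)]
Compute weighted completion times:
  Job (p=5,w=3): C=5, w*C=3*5=15
  Job (p=7,w=4): C=12, w*C=4*12=48
  Job (p=10,w=5): C=22, w*C=5*22=110
  Job (p=5,w=2): C=27, w*C=2*27=54
Total weighted completion time = 227

227


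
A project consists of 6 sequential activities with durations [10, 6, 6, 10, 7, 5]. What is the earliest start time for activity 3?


Activity 3 starts after activities 1 through 2 complete.
Predecessor durations: [10, 6]
ES = 10 + 6 = 16

16


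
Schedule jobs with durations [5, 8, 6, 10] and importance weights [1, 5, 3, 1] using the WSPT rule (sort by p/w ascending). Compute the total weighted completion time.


Compute p/w ratios and sort ascending (WSPT): [(8, 5), (6, 3), (5, 1), (10, 1)]
Compute weighted completion times:
  Job (p=8,w=5): C=8, w*C=5*8=40
  Job (p=6,w=3): C=14, w*C=3*14=42
  Job (p=5,w=1): C=19, w*C=1*19=19
  Job (p=10,w=1): C=29, w*C=1*29=29
Total weighted completion time = 130

130


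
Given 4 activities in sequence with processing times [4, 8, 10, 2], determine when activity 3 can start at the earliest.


Activity 3 starts after activities 1 through 2 complete.
Predecessor durations: [4, 8]
ES = 4 + 8 = 12

12


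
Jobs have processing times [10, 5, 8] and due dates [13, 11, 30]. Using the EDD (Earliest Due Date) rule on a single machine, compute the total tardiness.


Sort by due date (EDD order): [(5, 11), (10, 13), (8, 30)]
Compute completion times and tardiness:
  Job 1: p=5, d=11, C=5, tardiness=max(0,5-11)=0
  Job 2: p=10, d=13, C=15, tardiness=max(0,15-13)=2
  Job 3: p=8, d=30, C=23, tardiness=max(0,23-30)=0
Total tardiness = 2

2


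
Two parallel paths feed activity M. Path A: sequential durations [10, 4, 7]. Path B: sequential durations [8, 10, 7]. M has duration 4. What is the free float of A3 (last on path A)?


ES(A3) = sum of predecessors on chain A = 14
EF(A3) = ES + duration = 14 + 7 = 21
Successor of A3 is M. ES(M) = max(sum(A), sum(B)) = max(21, 25) = 25
Free float = ES(successor) - EF(current) = 25 - 21 = 4

4


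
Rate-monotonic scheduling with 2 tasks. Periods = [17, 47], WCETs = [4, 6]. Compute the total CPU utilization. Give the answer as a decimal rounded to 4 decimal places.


Compute individual utilizations (exact fractions):
  Task 1: C/T = 4/17 (approx. 0.2353)
  Task 2: C/T = 6/47 (approx. 0.1277)
Total utilization U = 4/17 + 6/47 = 290/799
Rounded to 4 decimal places: U = 0.3630
RM (Liu & Layland) bound for 2 tasks = 0.828427; compare with U = 290/799 (approx. 0.362954)
U <= bound, so schedulable by RM sufficient condition.

0.3630


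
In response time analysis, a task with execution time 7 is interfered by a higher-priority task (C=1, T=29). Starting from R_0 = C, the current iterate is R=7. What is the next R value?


R_next = C + ceil(R_prev / T_hp) * C_hp
ceil(7 / 29) = ceil(0.2414) = 1
Interference = 1 * 1 = 1
R_next = 7 + 1 = 8

8


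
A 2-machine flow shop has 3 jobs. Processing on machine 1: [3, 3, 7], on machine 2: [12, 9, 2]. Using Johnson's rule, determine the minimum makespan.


Apply Johnson's rule:
  Group 1 (a <= b): [(1, 3, 12), (2, 3, 9)]
  Group 2 (a > b): [(3, 7, 2)]
Optimal job order: [1, 2, 3]
Schedule:
  Job 1: M1 done at 3, M2 done at 15
  Job 2: M1 done at 6, M2 done at 24
  Job 3: M1 done at 13, M2 done at 26
Makespan = 26

26


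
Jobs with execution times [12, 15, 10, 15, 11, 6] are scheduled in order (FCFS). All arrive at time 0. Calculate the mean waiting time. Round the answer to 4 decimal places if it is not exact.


FCFS order (as given): [12, 15, 10, 15, 11, 6]
Waiting times:
  Job 1: wait = 0
  Job 2: wait = 12
  Job 3: wait = 27
  Job 4: wait = 37
  Job 5: wait = 52
  Job 6: wait = 63
Sum of waiting times = 191
Average waiting time = 191/6 = 31.8333

31.8333


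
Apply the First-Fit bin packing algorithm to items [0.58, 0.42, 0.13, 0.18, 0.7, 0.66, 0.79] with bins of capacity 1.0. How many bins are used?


Place items sequentially using First-Fit:
  Item 0.58 -> new Bin 1
  Item 0.42 -> Bin 1 (now 1.0)
  Item 0.13 -> new Bin 2
  Item 0.18 -> Bin 2 (now 0.31)
  Item 0.7 -> new Bin 3
  Item 0.66 -> Bin 2 (now 0.97)
  Item 0.79 -> new Bin 4
Total bins used = 4

4


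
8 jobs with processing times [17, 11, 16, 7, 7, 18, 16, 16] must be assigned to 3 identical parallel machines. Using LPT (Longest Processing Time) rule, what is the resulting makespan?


Sort jobs in decreasing order (LPT): [18, 17, 16, 16, 16, 11, 7, 7]
Assign each job to the least loaded machine:
  Machine 1: jobs [18, 11, 7], load = 36
  Machine 2: jobs [17, 16], load = 33
  Machine 3: jobs [16, 16, 7], load = 39
Makespan = max load = 39

39


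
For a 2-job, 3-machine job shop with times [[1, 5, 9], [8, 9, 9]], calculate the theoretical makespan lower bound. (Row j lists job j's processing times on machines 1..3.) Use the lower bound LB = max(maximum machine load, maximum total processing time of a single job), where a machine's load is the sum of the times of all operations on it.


Machine loads:
  Machine 1: 1 + 8 = 9
  Machine 2: 5 + 9 = 14
  Machine 3: 9 + 9 = 18
Max machine load = 18
Job totals:
  Job 1: 15
  Job 2: 26
Max job total = 26
Lower bound = max(18, 26) = 26

26


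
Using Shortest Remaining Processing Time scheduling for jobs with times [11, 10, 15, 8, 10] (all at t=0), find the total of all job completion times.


Since all jobs arrive at t=0, SRPT equals SPT ordering.
SPT order: [8, 10, 10, 11, 15]
Completion times:
  Job 1: p=8, C=8
  Job 2: p=10, C=18
  Job 3: p=10, C=28
  Job 4: p=11, C=39
  Job 5: p=15, C=54
Total completion time = 8 + 18 + 28 + 39 + 54 = 147

147


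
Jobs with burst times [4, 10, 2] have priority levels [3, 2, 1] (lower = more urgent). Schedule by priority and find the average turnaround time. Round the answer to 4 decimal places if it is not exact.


Sort by priority (ascending = highest first):
Order: [(1, 2), (2, 10), (3, 4)]
Completion times:
  Priority 1, burst=2, C=2
  Priority 2, burst=10, C=12
  Priority 3, burst=4, C=16
Average turnaround = 30/3 = 10.0

10.0


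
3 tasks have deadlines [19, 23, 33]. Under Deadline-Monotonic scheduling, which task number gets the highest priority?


Sort tasks by relative deadline (ascending):
  Task 1: deadline = 19
  Task 2: deadline = 23
  Task 3: deadline = 33
Priority order (highest first): [1, 2, 3]
Highest priority task = 1

1


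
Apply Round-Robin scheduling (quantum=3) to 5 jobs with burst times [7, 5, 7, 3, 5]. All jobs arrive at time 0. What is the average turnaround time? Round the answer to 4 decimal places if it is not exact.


Time quantum = 3
Execution trace:
  J1 runs 3 units, time = 3
  J2 runs 3 units, time = 6
  J3 runs 3 units, time = 9
  J4 runs 3 units, time = 12
  J5 runs 3 units, time = 15
  J1 runs 3 units, time = 18
  J2 runs 2 units, time = 20
  J3 runs 3 units, time = 23
  J5 runs 2 units, time = 25
  J1 runs 1 units, time = 26
  J3 runs 1 units, time = 27
Finish times: [26, 20, 27, 12, 25]
Average turnaround = 110/5 = 22.0

22.0


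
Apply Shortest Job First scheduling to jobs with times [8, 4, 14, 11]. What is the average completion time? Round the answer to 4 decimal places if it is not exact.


SJF order (ascending): [4, 8, 11, 14]
Completion times:
  Job 1: burst=4, C=4
  Job 2: burst=8, C=12
  Job 3: burst=11, C=23
  Job 4: burst=14, C=37
Average completion = 76/4 = 19.0

19.0


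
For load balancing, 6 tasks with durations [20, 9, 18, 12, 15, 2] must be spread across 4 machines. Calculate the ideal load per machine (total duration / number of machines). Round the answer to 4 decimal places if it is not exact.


Total processing time = 20 + 9 + 18 + 12 + 15 + 2 = 76
Number of machines = 4
Ideal balanced load = 76 / 4 = 19.0

19.0


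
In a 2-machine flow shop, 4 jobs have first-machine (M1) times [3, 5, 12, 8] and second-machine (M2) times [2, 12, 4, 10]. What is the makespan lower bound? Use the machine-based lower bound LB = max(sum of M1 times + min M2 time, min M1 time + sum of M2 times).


LB1 = sum(M1 times) + min(M2 times) = 28 + 2 = 30
LB2 = min(M1 times) + sum(M2 times) = 3 + 28 = 31
Lower bound = max(LB1, LB2) = max(30, 31) = 31

31


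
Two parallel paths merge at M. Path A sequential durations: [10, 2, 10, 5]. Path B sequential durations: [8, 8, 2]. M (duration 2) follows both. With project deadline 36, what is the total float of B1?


Forward pass: ES(B1) = sum of predecessors on chain B = 0
EF = ES + duration = 0 + 8 = 8
Backward pass: LF(M) = deadline = 36; LS(M) = 36 - 2 = 34
LF(B1) = LS(M) - sum(successors on chain B) = 34 - 10 = 24
LS = LF - duration = 24 - 8 = 16
Total float = LS - ES = 16 - 0 = 16

16


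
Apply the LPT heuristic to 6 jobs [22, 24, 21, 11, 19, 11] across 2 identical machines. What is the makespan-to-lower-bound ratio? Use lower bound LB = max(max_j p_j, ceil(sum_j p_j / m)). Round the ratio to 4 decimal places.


LPT order: [24, 22, 21, 19, 11, 11]
Machine loads after assignment: [54, 54]
LPT makespan = 54
Lower bound = max(max_job, ceil(total/2)) = max(24, 54) = 54
Ratio = 54 / 54 = 1.0

1.0


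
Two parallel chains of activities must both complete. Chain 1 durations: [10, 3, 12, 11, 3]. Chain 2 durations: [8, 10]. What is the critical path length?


Path A total = 10 + 3 + 12 + 11 + 3 = 39
Path B total = 8 + 10 = 18
Critical path = longest path = max(39, 18) = 39

39


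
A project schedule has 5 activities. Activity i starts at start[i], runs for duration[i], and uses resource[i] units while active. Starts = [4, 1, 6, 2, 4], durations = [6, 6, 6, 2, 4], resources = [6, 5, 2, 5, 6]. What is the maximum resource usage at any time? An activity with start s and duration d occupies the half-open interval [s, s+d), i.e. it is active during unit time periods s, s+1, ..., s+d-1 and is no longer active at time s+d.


Each activity i is active on [start_i, start_i + duration_i).
Compute total resource usage per time slot:
  t=0: active resources = [], total = 0
  t=1: active resources = [5], total = 5
  t=2: active resources = [5, 5], total = 10
  t=3: active resources = [5, 5], total = 10
  t=4: active resources = [6, 5, 6], total = 17
  t=5: active resources = [6, 5, 6], total = 17
  t=6: active resources = [6, 5, 2, 6], total = 19
  t=7: active resources = [6, 2, 6], total = 14
  t=8: active resources = [6, 2], total = 8
  t=9: active resources = [6, 2], total = 8
  t=10: active resources = [2], total = 2
  t=11: active resources = [2], total = 2
Peak resource demand = 19

19


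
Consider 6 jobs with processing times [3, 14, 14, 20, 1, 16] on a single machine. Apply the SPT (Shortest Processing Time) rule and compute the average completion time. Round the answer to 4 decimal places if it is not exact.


Sort jobs by processing time (SPT order): [1, 3, 14, 14, 16, 20]
Compute completion times sequentially:
  Job 1: processing = 1, completes at 1
  Job 2: processing = 3, completes at 4
  Job 3: processing = 14, completes at 18
  Job 4: processing = 14, completes at 32
  Job 5: processing = 16, completes at 48
  Job 6: processing = 20, completes at 68
Sum of completion times = 171
Average completion time = 171/6 = 28.5

28.5


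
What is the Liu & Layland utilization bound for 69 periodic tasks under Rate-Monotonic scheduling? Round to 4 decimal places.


Compute 2^(1/69) = 1.0100962378
Subtract 1: 1.0100962378 - 1 = 0.0100962378
Multiply by n: 69 * 0.0100962378 = 0.6966404082
Round to 4 dp: 0.6966

0.6966


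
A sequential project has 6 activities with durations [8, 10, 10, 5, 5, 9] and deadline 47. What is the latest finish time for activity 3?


LF(activity 3) = deadline - sum of successor durations
Successors: activities 4 through 6 with durations [5, 5, 9]
Sum of successor durations = 19
LF = 47 - 19 = 28

28


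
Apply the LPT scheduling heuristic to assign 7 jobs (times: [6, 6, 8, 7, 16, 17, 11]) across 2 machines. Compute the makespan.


Sort jobs in decreasing order (LPT): [17, 16, 11, 8, 7, 6, 6]
Assign each job to the least loaded machine:
  Machine 1: jobs [17, 8, 7, 6], load = 38
  Machine 2: jobs [16, 11, 6], load = 33
Makespan = max load = 38

38


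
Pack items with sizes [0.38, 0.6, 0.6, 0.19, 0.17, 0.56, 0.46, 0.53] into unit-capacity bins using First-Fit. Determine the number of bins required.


Place items sequentially using First-Fit:
  Item 0.38 -> new Bin 1
  Item 0.6 -> Bin 1 (now 0.98)
  Item 0.6 -> new Bin 2
  Item 0.19 -> Bin 2 (now 0.79)
  Item 0.17 -> Bin 2 (now 0.96)
  Item 0.56 -> new Bin 3
  Item 0.46 -> new Bin 4
  Item 0.53 -> Bin 4 (now 0.99)
Total bins used = 4

4


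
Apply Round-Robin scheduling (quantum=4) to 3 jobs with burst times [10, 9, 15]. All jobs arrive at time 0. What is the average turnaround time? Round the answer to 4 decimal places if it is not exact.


Time quantum = 4
Execution trace:
  J1 runs 4 units, time = 4
  J2 runs 4 units, time = 8
  J3 runs 4 units, time = 12
  J1 runs 4 units, time = 16
  J2 runs 4 units, time = 20
  J3 runs 4 units, time = 24
  J1 runs 2 units, time = 26
  J2 runs 1 units, time = 27
  J3 runs 4 units, time = 31
  J3 runs 3 units, time = 34
Finish times: [26, 27, 34]
Average turnaround = 87/3 = 29.0

29.0


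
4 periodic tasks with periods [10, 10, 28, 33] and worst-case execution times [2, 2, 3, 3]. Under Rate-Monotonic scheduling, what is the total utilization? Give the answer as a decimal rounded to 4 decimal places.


Compute individual utilizations (exact fractions):
  Task 1: C/T = 2/10 = 1/5 (approx. 0.2)
  Task 2: C/T = 2/10 = 1/5 (approx. 0.2)
  Task 3: C/T = 3/28 (approx. 0.1071)
  Task 4: C/T = 3/33 = 1/11 (approx. 0.0909)
Total utilization U = 1/5 + 1/5 + 3/28 + 1/11 = 921/1540
Rounded to 4 decimal places: U = 0.5981
RM (Liu & Layland) bound for 4 tasks = 0.756828; compare with U = 921/1540 (approx. 0.598052)
U <= bound, so schedulable by RM sufficient condition.

0.5981


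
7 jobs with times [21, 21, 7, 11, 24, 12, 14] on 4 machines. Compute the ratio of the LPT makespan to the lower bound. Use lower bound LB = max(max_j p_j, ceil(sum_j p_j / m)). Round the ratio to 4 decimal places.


LPT order: [24, 21, 21, 14, 12, 11, 7]
Machine loads after assignment: [24, 32, 28, 26]
LPT makespan = 32
Lower bound = max(max_job, ceil(total/4)) = max(24, 28) = 28
Ratio = 32 / 28 = 1.1429

1.1429


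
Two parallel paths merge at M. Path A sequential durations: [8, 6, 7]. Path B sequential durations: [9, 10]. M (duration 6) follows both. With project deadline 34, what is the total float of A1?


Forward pass: ES(A1) = sum of predecessors on chain A = 0
EF = ES + duration = 0 + 8 = 8
Backward pass: LF(M) = deadline = 34; LS(M) = 34 - 6 = 28
LF(A1) = LS(M) - sum(successors on chain A) = 28 - 13 = 15
LS = LF - duration = 15 - 8 = 7
Total float = LS - ES = 7 - 0 = 7

7


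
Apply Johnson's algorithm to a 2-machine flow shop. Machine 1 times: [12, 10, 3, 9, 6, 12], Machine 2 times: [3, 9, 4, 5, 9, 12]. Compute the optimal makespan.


Apply Johnson's rule:
  Group 1 (a <= b): [(3, 3, 4), (5, 6, 9), (6, 12, 12)]
  Group 2 (a > b): [(2, 10, 9), (4, 9, 5), (1, 12, 3)]
Optimal job order: [3, 5, 6, 2, 4, 1]
Schedule:
  Job 3: M1 done at 3, M2 done at 7
  Job 5: M1 done at 9, M2 done at 18
  Job 6: M1 done at 21, M2 done at 33
  Job 2: M1 done at 31, M2 done at 42
  Job 4: M1 done at 40, M2 done at 47
  Job 1: M1 done at 52, M2 done at 55
Makespan = 55

55


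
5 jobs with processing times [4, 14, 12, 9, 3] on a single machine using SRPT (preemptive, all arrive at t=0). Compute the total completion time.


Since all jobs arrive at t=0, SRPT equals SPT ordering.
SPT order: [3, 4, 9, 12, 14]
Completion times:
  Job 1: p=3, C=3
  Job 2: p=4, C=7
  Job 3: p=9, C=16
  Job 4: p=12, C=28
  Job 5: p=14, C=42
Total completion time = 3 + 7 + 16 + 28 + 42 = 96

96


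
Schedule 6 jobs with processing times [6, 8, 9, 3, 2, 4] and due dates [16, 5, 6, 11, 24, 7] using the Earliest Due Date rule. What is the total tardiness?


Sort by due date (EDD order): [(8, 5), (9, 6), (4, 7), (3, 11), (6, 16), (2, 24)]
Compute completion times and tardiness:
  Job 1: p=8, d=5, C=8, tardiness=max(0,8-5)=3
  Job 2: p=9, d=6, C=17, tardiness=max(0,17-6)=11
  Job 3: p=4, d=7, C=21, tardiness=max(0,21-7)=14
  Job 4: p=3, d=11, C=24, tardiness=max(0,24-11)=13
  Job 5: p=6, d=16, C=30, tardiness=max(0,30-16)=14
  Job 6: p=2, d=24, C=32, tardiness=max(0,32-24)=8
Total tardiness = 63

63


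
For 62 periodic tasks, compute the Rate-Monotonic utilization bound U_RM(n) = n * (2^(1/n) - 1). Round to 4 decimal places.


Compute 2^(1/62) = 1.0112425207
Subtract 1: 1.0112425207 - 1 = 0.0112425207
Multiply by n: 62 * 0.0112425207 = 0.6970362834
Round to 4 dp: 0.6970

0.6970


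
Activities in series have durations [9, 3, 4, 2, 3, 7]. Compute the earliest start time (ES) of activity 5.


Activity 5 starts after activities 1 through 4 complete.
Predecessor durations: [9, 3, 4, 2]
ES = 9 + 3 + 4 + 2 = 18

18


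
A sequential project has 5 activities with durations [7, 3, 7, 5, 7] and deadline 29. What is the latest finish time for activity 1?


LF(activity 1) = deadline - sum of successor durations
Successors: activities 2 through 5 with durations [3, 7, 5, 7]
Sum of successor durations = 22
LF = 29 - 22 = 7

7


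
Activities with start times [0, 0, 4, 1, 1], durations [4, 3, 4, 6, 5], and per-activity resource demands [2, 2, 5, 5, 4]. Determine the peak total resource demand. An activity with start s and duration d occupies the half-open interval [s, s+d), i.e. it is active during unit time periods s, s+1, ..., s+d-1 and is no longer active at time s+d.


Each activity i is active on [start_i, start_i + duration_i).
Compute total resource usage per time slot:
  t=0: active resources = [2, 2], total = 4
  t=1: active resources = [2, 2, 5, 4], total = 13
  t=2: active resources = [2, 2, 5, 4], total = 13
  t=3: active resources = [2, 5, 4], total = 11
  t=4: active resources = [5, 5, 4], total = 14
  t=5: active resources = [5, 5, 4], total = 14
  t=6: active resources = [5, 5], total = 10
  t=7: active resources = [5], total = 5
Peak resource demand = 14

14


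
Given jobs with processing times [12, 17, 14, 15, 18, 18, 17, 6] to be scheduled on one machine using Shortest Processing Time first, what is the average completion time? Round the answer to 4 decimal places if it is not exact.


Sort jobs by processing time (SPT order): [6, 12, 14, 15, 17, 17, 18, 18]
Compute completion times sequentially:
  Job 1: processing = 6, completes at 6
  Job 2: processing = 12, completes at 18
  Job 3: processing = 14, completes at 32
  Job 4: processing = 15, completes at 47
  Job 5: processing = 17, completes at 64
  Job 6: processing = 17, completes at 81
  Job 7: processing = 18, completes at 99
  Job 8: processing = 18, completes at 117
Sum of completion times = 464
Average completion time = 464/8 = 58.0

58.0


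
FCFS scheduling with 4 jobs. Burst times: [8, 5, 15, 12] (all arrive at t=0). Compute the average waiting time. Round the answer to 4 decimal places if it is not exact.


FCFS order (as given): [8, 5, 15, 12]
Waiting times:
  Job 1: wait = 0
  Job 2: wait = 8
  Job 3: wait = 13
  Job 4: wait = 28
Sum of waiting times = 49
Average waiting time = 49/4 = 12.25

12.25


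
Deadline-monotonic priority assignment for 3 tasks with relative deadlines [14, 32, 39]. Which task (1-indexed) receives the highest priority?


Sort tasks by relative deadline (ascending):
  Task 1: deadline = 14
  Task 2: deadline = 32
  Task 3: deadline = 39
Priority order (highest first): [1, 2, 3]
Highest priority task = 1

1


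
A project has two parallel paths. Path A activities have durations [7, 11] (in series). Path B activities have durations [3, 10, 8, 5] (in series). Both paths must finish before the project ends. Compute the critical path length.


Path A total = 7 + 11 = 18
Path B total = 3 + 10 + 8 + 5 = 26
Critical path = longest path = max(18, 26) = 26

26


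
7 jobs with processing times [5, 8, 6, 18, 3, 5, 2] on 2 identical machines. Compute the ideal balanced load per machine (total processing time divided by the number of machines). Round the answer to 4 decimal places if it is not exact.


Total processing time = 5 + 8 + 6 + 18 + 3 + 5 + 2 = 47
Number of machines = 2
Ideal balanced load = 47 / 2 = 23.5

23.5


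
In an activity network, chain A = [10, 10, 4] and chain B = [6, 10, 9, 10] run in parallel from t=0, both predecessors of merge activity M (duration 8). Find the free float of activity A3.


ES(A3) = sum of predecessors on chain A = 20
EF(A3) = ES + duration = 20 + 4 = 24
Successor of A3 is M. ES(M) = max(sum(A), sum(B)) = max(24, 35) = 35
Free float = ES(successor) - EF(current) = 35 - 24 = 11

11


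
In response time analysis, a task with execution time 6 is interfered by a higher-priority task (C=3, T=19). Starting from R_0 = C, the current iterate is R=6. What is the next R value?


R_next = C + ceil(R_prev / T_hp) * C_hp
ceil(6 / 19) = ceil(0.3158) = 1
Interference = 1 * 3 = 3
R_next = 6 + 3 = 9

9


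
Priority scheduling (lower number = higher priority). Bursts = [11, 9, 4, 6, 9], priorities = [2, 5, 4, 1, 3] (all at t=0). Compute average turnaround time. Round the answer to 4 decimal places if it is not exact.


Sort by priority (ascending = highest first):
Order: [(1, 6), (2, 11), (3, 9), (4, 4), (5, 9)]
Completion times:
  Priority 1, burst=6, C=6
  Priority 2, burst=11, C=17
  Priority 3, burst=9, C=26
  Priority 4, burst=4, C=30
  Priority 5, burst=9, C=39
Average turnaround = 118/5 = 23.6

23.6


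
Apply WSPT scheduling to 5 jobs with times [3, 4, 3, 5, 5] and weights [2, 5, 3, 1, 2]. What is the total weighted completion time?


Compute p/w ratios and sort ascending (WSPT): [(4, 5), (3, 3), (3, 2), (5, 2), (5, 1)]
Compute weighted completion times:
  Job (p=4,w=5): C=4, w*C=5*4=20
  Job (p=3,w=3): C=7, w*C=3*7=21
  Job (p=3,w=2): C=10, w*C=2*10=20
  Job (p=5,w=2): C=15, w*C=2*15=30
  Job (p=5,w=1): C=20, w*C=1*20=20
Total weighted completion time = 111

111


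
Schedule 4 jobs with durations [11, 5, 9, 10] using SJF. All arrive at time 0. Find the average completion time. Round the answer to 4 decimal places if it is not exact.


SJF order (ascending): [5, 9, 10, 11]
Completion times:
  Job 1: burst=5, C=5
  Job 2: burst=9, C=14
  Job 3: burst=10, C=24
  Job 4: burst=11, C=35
Average completion = 78/4 = 19.5

19.5


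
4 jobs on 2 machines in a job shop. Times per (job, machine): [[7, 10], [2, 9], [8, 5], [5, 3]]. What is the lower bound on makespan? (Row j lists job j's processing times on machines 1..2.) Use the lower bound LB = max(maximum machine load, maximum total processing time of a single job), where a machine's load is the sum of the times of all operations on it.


Machine loads:
  Machine 1: 7 + 2 + 8 + 5 = 22
  Machine 2: 10 + 9 + 5 + 3 = 27
Max machine load = 27
Job totals:
  Job 1: 17
  Job 2: 11
  Job 3: 13
  Job 4: 8
Max job total = 17
Lower bound = max(27, 17) = 27

27


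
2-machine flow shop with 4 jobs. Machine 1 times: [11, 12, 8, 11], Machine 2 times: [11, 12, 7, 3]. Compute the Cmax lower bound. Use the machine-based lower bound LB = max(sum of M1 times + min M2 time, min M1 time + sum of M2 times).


LB1 = sum(M1 times) + min(M2 times) = 42 + 3 = 45
LB2 = min(M1 times) + sum(M2 times) = 8 + 33 = 41
Lower bound = max(LB1, LB2) = max(45, 41) = 45

45


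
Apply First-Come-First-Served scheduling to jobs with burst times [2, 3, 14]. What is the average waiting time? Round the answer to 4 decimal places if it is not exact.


FCFS order (as given): [2, 3, 14]
Waiting times:
  Job 1: wait = 0
  Job 2: wait = 2
  Job 3: wait = 5
Sum of waiting times = 7
Average waiting time = 7/3 = 2.3333

2.3333


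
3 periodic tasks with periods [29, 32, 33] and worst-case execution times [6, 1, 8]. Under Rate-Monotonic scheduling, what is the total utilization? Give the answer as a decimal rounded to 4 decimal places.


Compute individual utilizations (exact fractions):
  Task 1: C/T = 6/29 (approx. 0.2069)
  Task 2: C/T = 1/32 (approx. 0.0313)
  Task 3: C/T = 8/33 (approx. 0.2424)
Total utilization U = 6/29 + 1/32 + 8/33 = 14717/30624
Rounded to 4 decimal places: U = 0.4806
RM (Liu & Layland) bound for 3 tasks = 0.779763; compare with U = 14717/30624 (approx. 0.480571)
U <= bound, so schedulable by RM sufficient condition.

0.4806


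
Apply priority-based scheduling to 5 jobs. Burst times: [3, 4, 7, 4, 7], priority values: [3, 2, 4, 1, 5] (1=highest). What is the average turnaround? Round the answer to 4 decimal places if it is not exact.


Sort by priority (ascending = highest first):
Order: [(1, 4), (2, 4), (3, 3), (4, 7), (5, 7)]
Completion times:
  Priority 1, burst=4, C=4
  Priority 2, burst=4, C=8
  Priority 3, burst=3, C=11
  Priority 4, burst=7, C=18
  Priority 5, burst=7, C=25
Average turnaround = 66/5 = 13.2

13.2


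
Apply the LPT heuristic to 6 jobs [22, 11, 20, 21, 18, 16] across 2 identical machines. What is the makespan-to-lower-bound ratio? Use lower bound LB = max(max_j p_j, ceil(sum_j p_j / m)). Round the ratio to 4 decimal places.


LPT order: [22, 21, 20, 18, 16, 11]
Machine loads after assignment: [56, 52]
LPT makespan = 56
Lower bound = max(max_job, ceil(total/2)) = max(22, 54) = 54
Ratio = 56 / 54 = 1.037

1.037


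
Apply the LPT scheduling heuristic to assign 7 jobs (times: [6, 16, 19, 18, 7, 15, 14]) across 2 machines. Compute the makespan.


Sort jobs in decreasing order (LPT): [19, 18, 16, 15, 14, 7, 6]
Assign each job to the least loaded machine:
  Machine 1: jobs [19, 15, 14], load = 48
  Machine 2: jobs [18, 16, 7, 6], load = 47
Makespan = max load = 48

48


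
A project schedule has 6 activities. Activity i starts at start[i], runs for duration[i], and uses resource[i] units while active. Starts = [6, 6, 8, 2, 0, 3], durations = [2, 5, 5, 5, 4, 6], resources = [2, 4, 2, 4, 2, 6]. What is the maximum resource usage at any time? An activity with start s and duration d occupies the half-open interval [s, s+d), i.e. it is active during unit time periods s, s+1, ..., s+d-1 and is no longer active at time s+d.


Each activity i is active on [start_i, start_i + duration_i).
Compute total resource usage per time slot:
  t=0: active resources = [2], total = 2
  t=1: active resources = [2], total = 2
  t=2: active resources = [4, 2], total = 6
  t=3: active resources = [4, 2, 6], total = 12
  t=4: active resources = [4, 6], total = 10
  t=5: active resources = [4, 6], total = 10
  t=6: active resources = [2, 4, 4, 6], total = 16
  t=7: active resources = [2, 4, 6], total = 12
  t=8: active resources = [4, 2, 6], total = 12
  t=9: active resources = [4, 2], total = 6
  t=10: active resources = [4, 2], total = 6
  t=11: active resources = [2], total = 2
  t=12: active resources = [2], total = 2
Peak resource demand = 16

16


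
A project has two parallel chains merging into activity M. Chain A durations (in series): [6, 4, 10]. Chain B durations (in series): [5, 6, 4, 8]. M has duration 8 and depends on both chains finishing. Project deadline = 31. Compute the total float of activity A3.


Forward pass: ES(A3) = sum of predecessors on chain A = 10
EF = ES + duration = 10 + 10 = 20
Backward pass: LF(M) = deadline = 31; LS(M) = 31 - 8 = 23
LF(A3) = LS(M) - sum(successors on chain A) = 23 - 0 = 23
LS = LF - duration = 23 - 10 = 13
Total float = LS - ES = 13 - 10 = 3

3


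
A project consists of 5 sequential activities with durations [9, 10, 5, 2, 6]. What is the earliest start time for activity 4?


Activity 4 starts after activities 1 through 3 complete.
Predecessor durations: [9, 10, 5]
ES = 9 + 10 + 5 = 24

24


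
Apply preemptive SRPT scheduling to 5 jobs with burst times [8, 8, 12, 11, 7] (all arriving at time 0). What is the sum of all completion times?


Since all jobs arrive at t=0, SRPT equals SPT ordering.
SPT order: [7, 8, 8, 11, 12]
Completion times:
  Job 1: p=7, C=7
  Job 2: p=8, C=15
  Job 3: p=8, C=23
  Job 4: p=11, C=34
  Job 5: p=12, C=46
Total completion time = 7 + 15 + 23 + 34 + 46 = 125

125


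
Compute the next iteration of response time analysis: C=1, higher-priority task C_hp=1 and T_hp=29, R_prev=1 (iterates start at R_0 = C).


R_next = C + ceil(R_prev / T_hp) * C_hp
ceil(1 / 29) = ceil(0.0345) = 1
Interference = 1 * 1 = 1
R_next = 1 + 1 = 2

2


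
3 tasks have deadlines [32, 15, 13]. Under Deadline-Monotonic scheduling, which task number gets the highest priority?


Sort tasks by relative deadline (ascending):
  Task 3: deadline = 13
  Task 2: deadline = 15
  Task 1: deadline = 32
Priority order (highest first): [3, 2, 1]
Highest priority task = 3

3


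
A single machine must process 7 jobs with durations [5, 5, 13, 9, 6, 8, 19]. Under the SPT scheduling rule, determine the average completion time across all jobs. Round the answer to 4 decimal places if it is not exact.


Sort jobs by processing time (SPT order): [5, 5, 6, 8, 9, 13, 19]
Compute completion times sequentially:
  Job 1: processing = 5, completes at 5
  Job 2: processing = 5, completes at 10
  Job 3: processing = 6, completes at 16
  Job 4: processing = 8, completes at 24
  Job 5: processing = 9, completes at 33
  Job 6: processing = 13, completes at 46
  Job 7: processing = 19, completes at 65
Sum of completion times = 199
Average completion time = 199/7 = 28.4286

28.4286


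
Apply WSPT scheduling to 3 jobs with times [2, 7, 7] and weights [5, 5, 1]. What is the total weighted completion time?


Compute p/w ratios and sort ascending (WSPT): [(2, 5), (7, 5), (7, 1)]
Compute weighted completion times:
  Job (p=2,w=5): C=2, w*C=5*2=10
  Job (p=7,w=5): C=9, w*C=5*9=45
  Job (p=7,w=1): C=16, w*C=1*16=16
Total weighted completion time = 71

71


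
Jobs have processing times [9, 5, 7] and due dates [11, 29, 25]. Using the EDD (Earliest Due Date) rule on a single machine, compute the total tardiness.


Sort by due date (EDD order): [(9, 11), (7, 25), (5, 29)]
Compute completion times and tardiness:
  Job 1: p=9, d=11, C=9, tardiness=max(0,9-11)=0
  Job 2: p=7, d=25, C=16, tardiness=max(0,16-25)=0
  Job 3: p=5, d=29, C=21, tardiness=max(0,21-29)=0
Total tardiness = 0

0


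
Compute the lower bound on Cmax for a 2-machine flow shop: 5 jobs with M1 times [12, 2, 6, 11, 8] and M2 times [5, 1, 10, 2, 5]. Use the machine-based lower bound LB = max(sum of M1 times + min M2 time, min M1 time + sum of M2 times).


LB1 = sum(M1 times) + min(M2 times) = 39 + 1 = 40
LB2 = min(M1 times) + sum(M2 times) = 2 + 23 = 25
Lower bound = max(LB1, LB2) = max(40, 25) = 40

40


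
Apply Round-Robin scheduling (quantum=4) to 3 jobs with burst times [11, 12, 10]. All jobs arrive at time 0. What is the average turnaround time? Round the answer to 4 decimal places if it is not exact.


Time quantum = 4
Execution trace:
  J1 runs 4 units, time = 4
  J2 runs 4 units, time = 8
  J3 runs 4 units, time = 12
  J1 runs 4 units, time = 16
  J2 runs 4 units, time = 20
  J3 runs 4 units, time = 24
  J1 runs 3 units, time = 27
  J2 runs 4 units, time = 31
  J3 runs 2 units, time = 33
Finish times: [27, 31, 33]
Average turnaround = 91/3 = 30.3333

30.3333


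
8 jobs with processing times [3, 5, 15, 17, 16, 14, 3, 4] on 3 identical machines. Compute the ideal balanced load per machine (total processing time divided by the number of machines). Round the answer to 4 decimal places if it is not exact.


Total processing time = 3 + 5 + 15 + 17 + 16 + 14 + 3 + 4 = 77
Number of machines = 3
Ideal balanced load = 77 / 3 = 25.6667

25.6667


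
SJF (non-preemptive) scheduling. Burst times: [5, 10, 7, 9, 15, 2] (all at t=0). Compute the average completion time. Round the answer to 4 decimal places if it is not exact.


SJF order (ascending): [2, 5, 7, 9, 10, 15]
Completion times:
  Job 1: burst=2, C=2
  Job 2: burst=5, C=7
  Job 3: burst=7, C=14
  Job 4: burst=9, C=23
  Job 5: burst=10, C=33
  Job 6: burst=15, C=48
Average completion = 127/6 = 21.1667

21.1667


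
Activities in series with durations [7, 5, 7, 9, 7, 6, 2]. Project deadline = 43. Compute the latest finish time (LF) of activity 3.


LF(activity 3) = deadline - sum of successor durations
Successors: activities 4 through 7 with durations [9, 7, 6, 2]
Sum of successor durations = 24
LF = 43 - 24 = 19

19


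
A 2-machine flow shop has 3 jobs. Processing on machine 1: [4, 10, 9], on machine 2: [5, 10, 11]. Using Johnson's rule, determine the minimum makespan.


Apply Johnson's rule:
  Group 1 (a <= b): [(1, 4, 5), (3, 9, 11), (2, 10, 10)]
  Group 2 (a > b): []
Optimal job order: [1, 3, 2]
Schedule:
  Job 1: M1 done at 4, M2 done at 9
  Job 3: M1 done at 13, M2 done at 24
  Job 2: M1 done at 23, M2 done at 34
Makespan = 34

34


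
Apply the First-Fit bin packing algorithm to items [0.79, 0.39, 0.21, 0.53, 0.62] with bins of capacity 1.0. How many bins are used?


Place items sequentially using First-Fit:
  Item 0.79 -> new Bin 1
  Item 0.39 -> new Bin 2
  Item 0.21 -> Bin 1 (now 1.0)
  Item 0.53 -> Bin 2 (now 0.92)
  Item 0.62 -> new Bin 3
Total bins used = 3

3


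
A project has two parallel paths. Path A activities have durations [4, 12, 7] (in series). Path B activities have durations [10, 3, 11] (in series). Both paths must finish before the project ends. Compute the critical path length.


Path A total = 4 + 12 + 7 = 23
Path B total = 10 + 3 + 11 = 24
Critical path = longest path = max(23, 24) = 24

24


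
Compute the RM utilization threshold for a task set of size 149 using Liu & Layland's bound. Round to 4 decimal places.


Compute 2^(1/149) = 1.0046628318
Subtract 1: 1.0046628318 - 1 = 0.0046628318
Multiply by n: 149 * 0.0046628318 = 0.6947619382
Round to 4 dp: 0.6948

0.6948


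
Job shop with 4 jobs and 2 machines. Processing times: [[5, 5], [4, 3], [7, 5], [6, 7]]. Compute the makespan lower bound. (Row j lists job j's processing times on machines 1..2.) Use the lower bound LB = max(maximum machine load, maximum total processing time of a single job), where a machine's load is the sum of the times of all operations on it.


Machine loads:
  Machine 1: 5 + 4 + 7 + 6 = 22
  Machine 2: 5 + 3 + 5 + 7 = 20
Max machine load = 22
Job totals:
  Job 1: 10
  Job 2: 7
  Job 3: 12
  Job 4: 13
Max job total = 13
Lower bound = max(22, 13) = 22

22


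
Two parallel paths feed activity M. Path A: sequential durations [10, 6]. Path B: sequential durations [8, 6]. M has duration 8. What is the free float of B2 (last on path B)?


ES(B2) = sum of predecessors on chain B = 8
EF(B2) = ES + duration = 8 + 6 = 14
Successor of B2 is M. ES(M) = max(sum(A), sum(B)) = max(16, 14) = 16
Free float = ES(successor) - EF(current) = 16 - 14 = 2

2


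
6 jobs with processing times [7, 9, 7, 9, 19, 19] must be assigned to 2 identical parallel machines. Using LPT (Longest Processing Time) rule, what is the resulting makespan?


Sort jobs in decreasing order (LPT): [19, 19, 9, 9, 7, 7]
Assign each job to the least loaded machine:
  Machine 1: jobs [19, 9, 7], load = 35
  Machine 2: jobs [19, 9, 7], load = 35
Makespan = max load = 35

35
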